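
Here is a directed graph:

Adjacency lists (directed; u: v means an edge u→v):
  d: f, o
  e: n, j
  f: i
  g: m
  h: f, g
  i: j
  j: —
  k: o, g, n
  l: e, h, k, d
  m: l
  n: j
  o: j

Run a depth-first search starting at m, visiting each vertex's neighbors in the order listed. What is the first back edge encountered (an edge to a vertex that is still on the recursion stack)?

g->m

DFS from m (visiting each vertex's neighbors in the order listed); mark gray on enter, black on exit:
m gray
  l gray
    e gray
      n gray
        j gray
        j black
      n black
      e→j: j black — skip
    e black
    h gray
      f gray
        i gray
          i→j: j black — skip
        i black
      f black
      g gray
        g→m: m is gray → back edge
First back edge: g → m.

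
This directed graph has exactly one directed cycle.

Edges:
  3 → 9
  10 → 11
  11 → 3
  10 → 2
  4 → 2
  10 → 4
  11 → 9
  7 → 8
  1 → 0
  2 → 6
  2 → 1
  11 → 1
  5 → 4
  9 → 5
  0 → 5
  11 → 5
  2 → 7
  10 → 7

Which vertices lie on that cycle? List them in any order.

DFS with gray/black marking from 4:
4 gray
  2 gray
    6 gray
    6 black
    1 gray
      0 gray
        5 gray
          5→4: 4 is gray → back edge
Back edge closes the cycle 4 → 2 → 1 → 0 → 5 → 4; its vertices are {0, 1, 2, 4, 5}.

0, 1, 2, 4, 5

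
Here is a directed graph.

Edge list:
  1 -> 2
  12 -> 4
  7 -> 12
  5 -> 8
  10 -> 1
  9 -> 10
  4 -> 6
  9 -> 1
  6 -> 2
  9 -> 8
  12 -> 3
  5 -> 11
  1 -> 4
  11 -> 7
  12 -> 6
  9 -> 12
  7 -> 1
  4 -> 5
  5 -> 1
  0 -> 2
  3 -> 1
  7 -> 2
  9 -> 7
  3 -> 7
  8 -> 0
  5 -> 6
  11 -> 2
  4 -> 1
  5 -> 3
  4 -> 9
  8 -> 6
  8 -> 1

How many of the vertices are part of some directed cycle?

A vertex is on a directed cycle iff it belongs to a strongly connected component of size ≥ 2 (or has a self-loop).
The vertices on cycles are {1, 3, 4, 5, 7, 8, 9, 10, 11, 12} — 10 in total.

10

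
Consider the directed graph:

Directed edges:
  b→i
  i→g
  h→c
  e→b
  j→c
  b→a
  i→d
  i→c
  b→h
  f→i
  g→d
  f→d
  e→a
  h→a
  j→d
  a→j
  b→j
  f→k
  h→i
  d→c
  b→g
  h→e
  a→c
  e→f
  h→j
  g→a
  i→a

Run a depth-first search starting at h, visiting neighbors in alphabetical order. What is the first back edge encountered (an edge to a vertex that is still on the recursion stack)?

b->h

DFS from h (visiting neighbors in alphabetical order); mark gray on enter, black on exit:
h gray
  a gray
    c gray
    c black
    j gray
      j→c: c black — skip
      d gray
        d→c: c black — skip
      d black
    j black
  a black
  h→c: c black — skip
  e gray
    e→a: a black — skip
    b gray
      b→a: a black — skip
      g gray
        g→a: a black — skip
        g→d: d black — skip
      g black
      b→h: h is gray → back edge
First back edge: b → h.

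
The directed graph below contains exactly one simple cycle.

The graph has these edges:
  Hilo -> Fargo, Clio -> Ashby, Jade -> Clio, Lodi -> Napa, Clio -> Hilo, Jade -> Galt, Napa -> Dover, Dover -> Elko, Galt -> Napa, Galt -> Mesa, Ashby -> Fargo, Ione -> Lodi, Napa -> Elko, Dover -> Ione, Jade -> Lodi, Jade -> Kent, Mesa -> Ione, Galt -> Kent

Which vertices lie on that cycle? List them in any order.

Ione, Lodi, Napa, Dover

DFS with gray/black marking from Lodi:
Lodi gray
  Napa gray
    Elko gray
    Elko black
    Dover gray
      Dover→Elko: Elko black — skip
      Ione gray
        Ione→Lodi: Lodi is gray → back edge
Back edge closes the cycle Lodi → Napa → Dover → Ione → Lodi; its vertices are {Ione, Lodi, Napa, Dover}.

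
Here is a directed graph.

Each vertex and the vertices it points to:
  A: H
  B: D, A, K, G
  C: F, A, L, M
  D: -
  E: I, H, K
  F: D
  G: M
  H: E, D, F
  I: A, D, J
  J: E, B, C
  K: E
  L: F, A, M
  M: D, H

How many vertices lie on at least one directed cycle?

11

A vertex is on a directed cycle iff it belongs to a strongly connected component of size ≥ 2 (or has a self-loop).
The vertices on cycles are {A, B, C, E, G, H, I, J, K, L, M} — 11 in total.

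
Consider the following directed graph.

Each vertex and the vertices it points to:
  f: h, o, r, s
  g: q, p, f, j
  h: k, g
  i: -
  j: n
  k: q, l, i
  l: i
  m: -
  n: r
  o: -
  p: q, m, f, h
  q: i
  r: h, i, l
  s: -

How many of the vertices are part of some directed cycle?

7

A vertex is on a directed cycle iff it belongs to a strongly connected component of size ≥ 2 (or has a self-loop).
The vertices on cycles are {f, g, h, j, n, p, r} — 7 in total.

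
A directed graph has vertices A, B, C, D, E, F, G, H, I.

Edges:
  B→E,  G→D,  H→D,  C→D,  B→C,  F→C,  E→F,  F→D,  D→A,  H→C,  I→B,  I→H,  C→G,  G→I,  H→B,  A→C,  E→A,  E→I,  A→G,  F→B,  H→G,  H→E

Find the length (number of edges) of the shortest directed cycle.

3

For each vertex v, BFS finds the shortest path from v back to v.
The shortest such closed walk is E → F → B → E, length 3.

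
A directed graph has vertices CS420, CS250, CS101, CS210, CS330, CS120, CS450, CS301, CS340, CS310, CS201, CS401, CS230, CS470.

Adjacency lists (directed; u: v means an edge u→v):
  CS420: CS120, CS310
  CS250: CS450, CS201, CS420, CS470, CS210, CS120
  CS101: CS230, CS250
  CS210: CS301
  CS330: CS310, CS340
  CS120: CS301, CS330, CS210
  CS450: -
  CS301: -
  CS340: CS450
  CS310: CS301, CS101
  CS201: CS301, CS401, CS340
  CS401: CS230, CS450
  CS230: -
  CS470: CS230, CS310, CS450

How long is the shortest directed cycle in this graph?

For each vertex v, BFS finds the shortest path from v back to v.
The shortest such closed walk is CS101 → CS250 → CS420 → CS310 → CS101, length 4.

4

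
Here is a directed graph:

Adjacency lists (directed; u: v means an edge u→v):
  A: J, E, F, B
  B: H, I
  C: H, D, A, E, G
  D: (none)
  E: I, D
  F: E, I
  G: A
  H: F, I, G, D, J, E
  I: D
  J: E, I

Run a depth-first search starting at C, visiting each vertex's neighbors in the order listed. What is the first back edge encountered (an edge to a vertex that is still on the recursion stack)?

B->H

DFS from C (visiting each vertex's neighbors in the order listed); mark gray on enter, black on exit:
C gray
  H gray
    F gray
      E gray
        I gray
          D gray
          D black
        I black
        E→D: D black — skip
      E black
      F→I: I black — skip
    F black
    H→I: I black — skip
    G gray
      A gray
        J gray
          J→E: E black — skip
          J→I: I black — skip
        J black
        A→E: E black — skip
        A→F: F black — skip
        B gray
          B→H: H is gray → back edge
First back edge: B → H.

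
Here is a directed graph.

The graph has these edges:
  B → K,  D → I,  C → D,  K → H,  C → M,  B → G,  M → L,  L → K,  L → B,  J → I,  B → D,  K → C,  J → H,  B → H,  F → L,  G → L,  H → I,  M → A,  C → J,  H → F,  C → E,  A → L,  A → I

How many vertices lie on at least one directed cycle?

10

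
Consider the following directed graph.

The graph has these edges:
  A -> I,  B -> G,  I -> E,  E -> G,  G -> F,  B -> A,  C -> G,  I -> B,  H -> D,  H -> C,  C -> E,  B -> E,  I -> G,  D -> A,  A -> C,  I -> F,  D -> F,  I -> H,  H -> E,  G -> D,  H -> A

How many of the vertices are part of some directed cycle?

8

A vertex is on a directed cycle iff it belongs to a strongly connected component of size ≥ 2 (or has a self-loop).
The vertices on cycles are {A, B, C, D, E, G, H, I} — 8 in total.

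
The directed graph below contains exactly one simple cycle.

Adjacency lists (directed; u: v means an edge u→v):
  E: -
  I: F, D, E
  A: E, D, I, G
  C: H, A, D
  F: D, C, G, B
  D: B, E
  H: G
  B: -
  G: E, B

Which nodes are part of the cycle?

DFS with gray/black marking from I:
I gray
  F gray
    D gray
      B gray
      B black
      E gray
      E black
    D black
    C gray
      H gray
        G gray
          G→E: E black — skip
          G→B: B black — skip
        G black
      H black
      A gray
        A→E: E black — skip
        A→D: D black — skip
        A→I: I is gray → back edge
Back edge closes the cycle I → F → C → A → I; its vertices are {A, C, F, I}.

A, C, F, I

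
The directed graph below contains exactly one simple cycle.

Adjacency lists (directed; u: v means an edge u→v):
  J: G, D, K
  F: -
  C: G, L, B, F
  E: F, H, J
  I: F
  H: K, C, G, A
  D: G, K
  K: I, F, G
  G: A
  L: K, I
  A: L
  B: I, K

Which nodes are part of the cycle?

DFS with gray/black marking from G:
G gray
  A gray
    L gray
      K gray
        I gray
          F gray
          F black
        I black
        K→F: F black — skip
        K→G: G is gray → back edge
Back edge closes the cycle G → A → L → K → G; its vertices are {A, G, K, L}.

A, G, K, L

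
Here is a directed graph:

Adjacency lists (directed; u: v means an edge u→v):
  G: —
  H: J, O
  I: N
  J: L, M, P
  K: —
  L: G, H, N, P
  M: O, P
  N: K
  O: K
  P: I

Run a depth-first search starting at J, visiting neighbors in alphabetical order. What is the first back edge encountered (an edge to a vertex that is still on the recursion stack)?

H→J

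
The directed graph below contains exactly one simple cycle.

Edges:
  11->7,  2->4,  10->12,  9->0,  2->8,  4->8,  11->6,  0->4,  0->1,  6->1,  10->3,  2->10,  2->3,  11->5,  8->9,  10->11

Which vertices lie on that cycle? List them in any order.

0, 4, 8, 9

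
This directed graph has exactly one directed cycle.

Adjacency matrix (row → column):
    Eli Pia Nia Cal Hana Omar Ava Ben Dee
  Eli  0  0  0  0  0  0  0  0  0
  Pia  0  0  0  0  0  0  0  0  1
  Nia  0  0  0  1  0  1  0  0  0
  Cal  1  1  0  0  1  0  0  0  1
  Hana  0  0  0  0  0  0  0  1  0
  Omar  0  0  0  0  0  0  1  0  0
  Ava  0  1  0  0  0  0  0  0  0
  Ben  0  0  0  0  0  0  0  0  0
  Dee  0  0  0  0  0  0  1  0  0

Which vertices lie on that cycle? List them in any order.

DFS with gray/black marking from Pia:
Pia gray
  Dee gray
    Ava gray
      Ava→Pia: Pia is gray → back edge
Back edge closes the cycle Pia → Dee → Ava → Pia; its vertices are {Ava, Dee, Pia}.

Ava, Dee, Pia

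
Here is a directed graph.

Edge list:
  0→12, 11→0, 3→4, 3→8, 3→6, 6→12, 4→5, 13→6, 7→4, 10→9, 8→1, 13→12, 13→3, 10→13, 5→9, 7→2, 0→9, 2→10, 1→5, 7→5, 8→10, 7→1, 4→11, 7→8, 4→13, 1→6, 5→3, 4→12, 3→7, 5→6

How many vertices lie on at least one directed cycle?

9

A vertex is on a directed cycle iff it belongs to a strongly connected component of size ≥ 2 (or has a self-loop).
The vertices on cycles are {1, 2, 3, 4, 5, 7, 8, 10, 13} — 9 in total.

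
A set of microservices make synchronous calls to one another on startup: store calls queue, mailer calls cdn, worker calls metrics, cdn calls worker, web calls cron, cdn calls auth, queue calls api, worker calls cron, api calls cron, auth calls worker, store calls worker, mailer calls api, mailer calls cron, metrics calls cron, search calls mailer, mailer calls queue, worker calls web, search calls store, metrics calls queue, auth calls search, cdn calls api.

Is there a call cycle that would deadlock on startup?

DFS with white/gray/black marking, starting from store:
store gray
  worker gray
    web gray
      cron gray
      cron black
    web black
    metrics gray
      metrics→cron: cron black — skip
      queue gray
        api gray
          api→cron: cron black — skip
        api black
      queue black
    metrics black
    worker→cron: cron black — skip
  worker black
  store→queue: queue black — skip
store black
auth gray
  auth→worker: worker black — skip
  search gray
    mailer gray
      cdn gray
        cdn→api: api black — skip
        cdn→auth: auth is gray → back edge
Back edge found, so a cycle exists: auth → search → mailer → cdn → auth.

Yes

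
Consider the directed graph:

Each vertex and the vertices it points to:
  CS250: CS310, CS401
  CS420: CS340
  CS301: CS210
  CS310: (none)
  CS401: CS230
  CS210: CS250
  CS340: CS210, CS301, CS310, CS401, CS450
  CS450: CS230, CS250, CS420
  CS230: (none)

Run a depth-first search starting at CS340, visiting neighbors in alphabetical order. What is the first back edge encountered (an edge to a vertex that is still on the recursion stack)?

DFS from CS340 (visiting neighbors in alphabetical order); mark gray on enter, black on exit:
CS340 gray
  CS210 gray
    CS250 gray
      CS310 gray
      CS310 black
      CS401 gray
        CS230 gray
        CS230 black
      CS401 black
    CS250 black
  CS210 black
  CS301 gray
    CS301→CS210: CS210 black — skip
  CS301 black
  CS340→CS310: CS310 black — skip
  CS340→CS401: CS401 black — skip
  CS450 gray
    CS450→CS230: CS230 black — skip
    CS450→CS250: CS250 black — skip
    CS420 gray
      CS420→CS340: CS340 is gray → back edge
First back edge: CS420 → CS340.

CS420->CS340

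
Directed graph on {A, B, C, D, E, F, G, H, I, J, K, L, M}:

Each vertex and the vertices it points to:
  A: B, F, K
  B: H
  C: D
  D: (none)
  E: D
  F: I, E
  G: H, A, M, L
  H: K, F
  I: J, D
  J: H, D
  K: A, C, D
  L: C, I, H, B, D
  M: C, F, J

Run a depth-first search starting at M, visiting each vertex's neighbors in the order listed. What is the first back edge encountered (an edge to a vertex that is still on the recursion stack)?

B→H

DFS from M (visiting each vertex's neighbors in the order listed); mark gray on enter, black on exit:
M gray
  C gray
    D gray
    D black
  C black
  F gray
    I gray
      J gray
        H gray
          K gray
            A gray
              B gray
                B→H: H is gray → back edge
First back edge: B → H.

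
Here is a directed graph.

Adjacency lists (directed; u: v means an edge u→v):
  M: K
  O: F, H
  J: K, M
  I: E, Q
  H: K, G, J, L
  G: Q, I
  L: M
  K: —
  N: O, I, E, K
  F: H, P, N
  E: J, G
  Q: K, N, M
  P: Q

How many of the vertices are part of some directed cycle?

9

A vertex is on a directed cycle iff it belongs to a strongly connected component of size ≥ 2 (or has a self-loop).
The vertices on cycles are {E, F, G, H, I, N, O, P, Q} — 9 in total.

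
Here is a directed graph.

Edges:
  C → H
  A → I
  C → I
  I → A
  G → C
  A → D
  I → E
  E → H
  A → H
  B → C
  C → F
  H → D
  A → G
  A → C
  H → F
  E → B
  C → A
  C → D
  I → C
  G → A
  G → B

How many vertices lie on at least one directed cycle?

A vertex is on a directed cycle iff it belongs to a strongly connected component of size ≥ 2 (or has a self-loop).
The vertices on cycles are {A, B, C, E, G, I} — 6 in total.

6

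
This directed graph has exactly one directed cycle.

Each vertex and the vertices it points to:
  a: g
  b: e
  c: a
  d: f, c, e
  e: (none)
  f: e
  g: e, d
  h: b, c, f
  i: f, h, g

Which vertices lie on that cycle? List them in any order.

DFS with gray/black marking from c:
c gray
  a gray
    g gray
      e gray
      e black
      d gray
        f gray
          f→e: e black — skip
        f black
        d→c: c is gray → back edge
Back edge closes the cycle c → a → g → d → c; its vertices are {a, c, d, g}.

a, c, d, g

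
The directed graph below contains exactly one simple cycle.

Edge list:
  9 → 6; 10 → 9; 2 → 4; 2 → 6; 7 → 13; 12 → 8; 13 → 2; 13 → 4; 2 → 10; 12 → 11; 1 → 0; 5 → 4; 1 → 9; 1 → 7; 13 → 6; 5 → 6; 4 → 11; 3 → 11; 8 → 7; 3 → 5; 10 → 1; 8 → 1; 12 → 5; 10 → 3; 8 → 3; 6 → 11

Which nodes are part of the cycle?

1, 2, 7, 10, 13

DFS with gray/black marking from 7:
7 gray
  13 gray
    6 gray
      11 gray
      11 black
    6 black
    4 gray
      4→11: 11 black — skip
    4 black
    2 gray
      2→4: 4 black — skip
      2→6: 6 black — skip
      10 gray
        3 gray
          5 gray
            5→6: 6 black — skip
            5→4: 4 black — skip
          5 black
          3→11: 11 black — skip
        3 black
        1 gray
          0 gray
          0 black
          9 gray
            9→6: 6 black — skip
          9 black
          1→7: 7 is gray → back edge
Back edge closes the cycle 7 → 13 → 2 → 10 → 1 → 7; its vertices are {1, 2, 7, 10, 13}.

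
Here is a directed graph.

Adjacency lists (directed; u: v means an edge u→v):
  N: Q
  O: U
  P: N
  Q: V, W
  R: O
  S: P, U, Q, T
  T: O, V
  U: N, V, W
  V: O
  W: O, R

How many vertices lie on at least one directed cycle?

7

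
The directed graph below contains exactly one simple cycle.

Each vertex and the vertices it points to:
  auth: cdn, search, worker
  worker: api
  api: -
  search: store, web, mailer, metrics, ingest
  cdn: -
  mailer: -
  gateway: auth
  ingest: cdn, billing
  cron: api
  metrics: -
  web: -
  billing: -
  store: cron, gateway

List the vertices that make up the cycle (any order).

DFS with gray/black marking from search:
search gray
  store gray
    cron gray
      api gray
      api black
    cron black
    gateway gray
      auth gray
        cdn gray
        cdn black
        auth→search: search is gray → back edge
Back edge closes the cycle search → store → gateway → auth → search; its vertices are {auth, store, search, gateway}.

auth, store, search, gateway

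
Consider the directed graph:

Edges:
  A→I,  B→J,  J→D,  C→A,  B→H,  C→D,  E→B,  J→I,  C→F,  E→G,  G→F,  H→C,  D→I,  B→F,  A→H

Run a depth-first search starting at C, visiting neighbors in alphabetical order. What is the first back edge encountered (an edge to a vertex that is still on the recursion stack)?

DFS from C (visiting neighbors in alphabetical order); mark gray on enter, black on exit:
C gray
  A gray
    H gray
      H→C: C is gray → back edge
First back edge: H → C.

H→C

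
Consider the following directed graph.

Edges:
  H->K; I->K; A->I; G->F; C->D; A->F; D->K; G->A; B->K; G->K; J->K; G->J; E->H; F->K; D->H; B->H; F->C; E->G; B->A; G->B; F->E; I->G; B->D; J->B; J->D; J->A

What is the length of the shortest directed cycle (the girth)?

For each vertex v, BFS finds the shortest path from v back to v.
The shortest such closed walk is A → I → G → A, length 3.

3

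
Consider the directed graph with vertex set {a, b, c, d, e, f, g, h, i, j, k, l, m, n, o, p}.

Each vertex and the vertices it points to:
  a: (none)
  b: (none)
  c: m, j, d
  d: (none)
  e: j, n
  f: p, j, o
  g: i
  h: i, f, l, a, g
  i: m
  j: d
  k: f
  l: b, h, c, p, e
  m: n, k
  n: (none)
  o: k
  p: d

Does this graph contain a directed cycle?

DFS with white/gray/black marking, starting from b:
b gray
b black
a gray
a black
c gray
  m gray
    n gray
    n black
    k gray
      f gray
        p gray
          d gray
          d black
        p black
        j gray
          j→d: d black — skip
        j black
        o gray
          o→k: k is gray → back edge
Back edge found, so a cycle exists: k → f → o → k.

Yes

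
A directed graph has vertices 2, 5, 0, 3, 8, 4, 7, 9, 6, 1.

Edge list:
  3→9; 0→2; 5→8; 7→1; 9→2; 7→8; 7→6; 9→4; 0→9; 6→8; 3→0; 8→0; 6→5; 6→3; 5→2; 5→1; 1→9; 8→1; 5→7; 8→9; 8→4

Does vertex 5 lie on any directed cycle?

5 is on a cycle iff 5 can reach itself via ≥1 edge.
5 → 7 → 6 → 5 — yes.

Yes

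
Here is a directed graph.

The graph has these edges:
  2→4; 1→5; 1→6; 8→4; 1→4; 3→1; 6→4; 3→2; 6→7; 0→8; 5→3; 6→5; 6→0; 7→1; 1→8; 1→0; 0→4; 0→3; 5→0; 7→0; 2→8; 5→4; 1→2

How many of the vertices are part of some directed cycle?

A vertex is on a directed cycle iff it belongs to a strongly connected component of size ≥ 2 (or has a self-loop).
The vertices on cycles are {0, 1, 3, 5, 6, 7} — 6 in total.

6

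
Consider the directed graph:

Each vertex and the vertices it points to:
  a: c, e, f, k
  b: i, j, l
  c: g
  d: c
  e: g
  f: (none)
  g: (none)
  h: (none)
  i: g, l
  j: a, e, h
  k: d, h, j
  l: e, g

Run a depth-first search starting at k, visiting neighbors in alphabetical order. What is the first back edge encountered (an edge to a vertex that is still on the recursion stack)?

a->k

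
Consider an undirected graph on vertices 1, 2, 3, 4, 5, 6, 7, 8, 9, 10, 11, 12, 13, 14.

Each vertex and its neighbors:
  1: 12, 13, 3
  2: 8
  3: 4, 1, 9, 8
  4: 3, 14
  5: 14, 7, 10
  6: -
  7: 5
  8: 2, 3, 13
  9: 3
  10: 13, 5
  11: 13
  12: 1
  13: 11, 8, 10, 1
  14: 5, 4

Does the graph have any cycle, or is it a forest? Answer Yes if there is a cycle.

Yes

DFS, tracking each vertex's parent; an edge to a visited non-parent vertex closes a cycle.
Start from 11:
visit 11 (parent –)
  visit 13 (parent 11)
    13–11: parent, skip
    visit 8 (parent 13)
      visit 2 (parent 8)
        2–8: parent, skip
      visit 3 (parent 8)
        visit 4 (parent 3)
          4–3: parent, skip
          visit 14 (parent 4)
            visit 5 (parent 14)
              5–14: parent, skip
              visit 7 (parent 5)
                7–5: parent, skip
              visit 10 (parent 5)
                10–13: 13 visited and ≠ parent → cycle
Cycle: 13 – 8 – 3 – 4 – 14 – 5 – 10 – 13.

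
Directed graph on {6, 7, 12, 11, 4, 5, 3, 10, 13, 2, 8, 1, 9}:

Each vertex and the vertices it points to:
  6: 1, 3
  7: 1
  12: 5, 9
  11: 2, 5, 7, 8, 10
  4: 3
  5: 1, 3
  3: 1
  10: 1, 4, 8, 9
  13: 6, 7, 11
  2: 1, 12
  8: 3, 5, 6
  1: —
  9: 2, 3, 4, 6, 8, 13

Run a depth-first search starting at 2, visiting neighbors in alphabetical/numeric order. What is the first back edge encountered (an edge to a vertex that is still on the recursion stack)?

9→2

DFS from 2 (visiting neighbors in alphabetical/numeric order); mark gray on enter, black on exit:
2 gray
  1 gray
  1 black
  12 gray
    5 gray
      5→1: 1 black — skip
      3 gray
        3→1: 1 black — skip
      3 black
    5 black
    9 gray
      9→2: 2 is gray → back edge
First back edge: 9 → 2.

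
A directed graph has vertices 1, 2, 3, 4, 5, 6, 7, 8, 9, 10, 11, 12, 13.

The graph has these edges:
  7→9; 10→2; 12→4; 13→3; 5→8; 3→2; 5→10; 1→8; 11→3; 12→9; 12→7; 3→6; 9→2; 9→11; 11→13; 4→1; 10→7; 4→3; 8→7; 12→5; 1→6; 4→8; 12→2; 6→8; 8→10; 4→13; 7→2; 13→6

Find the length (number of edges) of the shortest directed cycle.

6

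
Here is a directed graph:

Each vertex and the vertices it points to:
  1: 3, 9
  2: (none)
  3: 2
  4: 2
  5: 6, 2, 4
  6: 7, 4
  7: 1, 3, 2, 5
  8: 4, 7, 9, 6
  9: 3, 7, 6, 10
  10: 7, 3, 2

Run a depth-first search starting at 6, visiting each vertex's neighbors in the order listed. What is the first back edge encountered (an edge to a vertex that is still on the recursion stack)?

9→7

DFS from 6 (visiting each vertex's neighbors in the order listed); mark gray on enter, black on exit:
6 gray
  7 gray
    1 gray
      3 gray
        2 gray
        2 black
      3 black
      9 gray
        9→3: 3 black — skip
        9→7: 7 is gray → back edge
First back edge: 9 → 7.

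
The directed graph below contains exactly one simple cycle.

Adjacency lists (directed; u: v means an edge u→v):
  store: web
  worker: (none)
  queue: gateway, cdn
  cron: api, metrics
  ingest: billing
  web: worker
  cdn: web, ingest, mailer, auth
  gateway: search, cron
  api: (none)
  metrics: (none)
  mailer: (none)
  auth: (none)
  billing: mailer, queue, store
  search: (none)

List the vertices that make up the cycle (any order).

cdn, queue, ingest, billing

DFS with gray/black marking from billing:
billing gray
  mailer gray
  mailer black
  queue gray
    gateway gray
      search gray
      search black
      cron gray
        api gray
        api black
        metrics gray
        metrics black
      cron black
    gateway black
    cdn gray
      web gray
        worker gray
        worker black
      web black
      ingest gray
        ingest→billing: billing is gray → back edge
Back edge closes the cycle billing → queue → cdn → ingest → billing; its vertices are {cdn, queue, ingest, billing}.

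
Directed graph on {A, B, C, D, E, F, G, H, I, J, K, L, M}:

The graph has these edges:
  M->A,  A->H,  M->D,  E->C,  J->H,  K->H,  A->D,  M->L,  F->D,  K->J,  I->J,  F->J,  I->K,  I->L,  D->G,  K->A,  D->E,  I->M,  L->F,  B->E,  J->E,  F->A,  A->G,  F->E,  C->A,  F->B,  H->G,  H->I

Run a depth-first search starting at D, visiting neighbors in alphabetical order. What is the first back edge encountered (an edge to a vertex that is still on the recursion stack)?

A->D

DFS from D (visiting neighbors in alphabetical order); mark gray on enter, black on exit:
D gray
  E gray
    C gray
      A gray
        A→D: D is gray → back edge
First back edge: A → D.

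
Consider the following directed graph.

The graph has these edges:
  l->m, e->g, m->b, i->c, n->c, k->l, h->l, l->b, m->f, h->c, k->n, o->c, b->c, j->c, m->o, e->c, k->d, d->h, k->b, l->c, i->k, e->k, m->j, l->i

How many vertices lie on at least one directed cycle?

A vertex is on a directed cycle iff it belongs to a strongly connected component of size ≥ 2 (or has a self-loop).
The vertices on cycles are {d, h, i, k, l} — 5 in total.

5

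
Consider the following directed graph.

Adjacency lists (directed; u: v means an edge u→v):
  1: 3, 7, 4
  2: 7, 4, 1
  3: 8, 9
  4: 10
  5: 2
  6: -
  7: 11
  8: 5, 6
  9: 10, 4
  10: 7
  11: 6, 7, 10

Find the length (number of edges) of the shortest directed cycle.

For each vertex v, BFS finds the shortest path from v back to v.
The shortest such closed walk is 7 → 11 → 7, length 2.

2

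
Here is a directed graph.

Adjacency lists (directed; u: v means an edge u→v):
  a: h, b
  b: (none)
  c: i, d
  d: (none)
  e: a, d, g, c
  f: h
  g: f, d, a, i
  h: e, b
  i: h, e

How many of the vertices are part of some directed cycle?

A vertex is on a directed cycle iff it belongs to a strongly connected component of size ≥ 2 (or has a self-loop).
The vertices on cycles are {a, c, e, f, g, h, i} — 7 in total.

7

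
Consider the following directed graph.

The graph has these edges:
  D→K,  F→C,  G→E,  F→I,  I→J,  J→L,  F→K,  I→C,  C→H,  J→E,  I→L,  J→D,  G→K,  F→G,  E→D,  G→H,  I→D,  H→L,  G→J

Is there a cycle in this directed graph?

DFS with white/gray/black marking, starting from I:
I gray
  J gray
    E gray
      D gray
        K gray
        K black
      D black
    E black
    L gray
    L black
    J→D: D black — skip
  J black
  C gray
    H gray
      H→L: L black — skip
    H black
  C black
  I→L: L black — skip
  I→D: D black — skip
I black
F gray
  G gray
    G→E: E black — skip
    G→J: J black — skip
    G→H: H black — skip
    G→K: K black — skip
  G black
  F→I: I black — skip
  F→K: K black — skip
  F→C: C black — skip
F black
Every edge goes to a white or black vertex — no back edge, so the graph is acyclic.

No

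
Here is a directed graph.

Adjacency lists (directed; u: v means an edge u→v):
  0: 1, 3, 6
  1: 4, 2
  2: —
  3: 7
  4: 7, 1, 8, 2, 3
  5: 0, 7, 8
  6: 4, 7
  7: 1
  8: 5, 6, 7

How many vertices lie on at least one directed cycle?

A vertex is on a directed cycle iff it belongs to a strongly connected component of size ≥ 2 (or has a self-loop).
The vertices on cycles are {0, 1, 3, 4, 5, 6, 7, 8} — 8 in total.

8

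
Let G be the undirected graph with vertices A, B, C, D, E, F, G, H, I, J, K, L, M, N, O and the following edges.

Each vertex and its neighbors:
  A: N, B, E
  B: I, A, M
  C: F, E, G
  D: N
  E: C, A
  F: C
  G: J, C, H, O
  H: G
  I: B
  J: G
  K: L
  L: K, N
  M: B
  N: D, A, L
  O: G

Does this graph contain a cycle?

DFS, tracking each vertex's parent; an edge to a visited non-parent vertex closes a cycle.
Start from I:
visit I (parent –)
  visit B (parent I)
    B–I: parent, skip
    visit A (parent B)
      visit N (parent A)
        visit D (parent N)
          D–N: parent, skip
        N–A: parent, skip
        visit L (parent N)
          visit K (parent L)
            K–L: parent, skip
          L–N: parent, skip
      A–B: parent, skip
      visit E (parent A)
        visit C (parent E)
          visit F (parent C)
            F–C: parent, skip
          C–E: parent, skip
          visit G (parent C)
            visit J (parent G)
              J–G: parent, skip
            G–C: parent, skip
            visit H (parent G)
              H–G: parent, skip
            visit O (parent G)
              O–G: parent, skip
        E–A: parent, skip
    visit M (parent B)
      M–B: parent, skip
No non-parent visited neighbor found — the graph is a forest.

No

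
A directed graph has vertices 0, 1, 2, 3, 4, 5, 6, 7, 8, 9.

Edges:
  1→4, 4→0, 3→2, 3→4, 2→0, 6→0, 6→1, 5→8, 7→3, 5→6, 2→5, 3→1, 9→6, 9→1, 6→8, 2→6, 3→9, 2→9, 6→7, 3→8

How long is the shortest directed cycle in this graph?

For each vertex v, BFS finds the shortest path from v back to v.
The shortest such closed walk is 3 → 2 → 6 → 7 → 3, length 4.

4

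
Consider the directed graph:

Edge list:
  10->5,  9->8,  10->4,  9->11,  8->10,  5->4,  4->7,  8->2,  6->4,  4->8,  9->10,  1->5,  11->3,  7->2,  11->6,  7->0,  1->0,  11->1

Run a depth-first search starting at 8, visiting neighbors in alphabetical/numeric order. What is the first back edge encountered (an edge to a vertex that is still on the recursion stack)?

4→8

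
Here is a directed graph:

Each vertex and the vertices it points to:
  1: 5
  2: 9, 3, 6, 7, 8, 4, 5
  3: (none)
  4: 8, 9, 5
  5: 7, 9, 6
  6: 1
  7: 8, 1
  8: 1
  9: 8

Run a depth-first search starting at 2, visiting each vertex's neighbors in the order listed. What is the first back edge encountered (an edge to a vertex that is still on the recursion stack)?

7->8

DFS from 2 (visiting each vertex's neighbors in the order listed); mark gray on enter, black on exit:
2 gray
  9 gray
    8 gray
      1 gray
        5 gray
          7 gray
            7→8: 8 is gray → back edge
First back edge: 7 → 8.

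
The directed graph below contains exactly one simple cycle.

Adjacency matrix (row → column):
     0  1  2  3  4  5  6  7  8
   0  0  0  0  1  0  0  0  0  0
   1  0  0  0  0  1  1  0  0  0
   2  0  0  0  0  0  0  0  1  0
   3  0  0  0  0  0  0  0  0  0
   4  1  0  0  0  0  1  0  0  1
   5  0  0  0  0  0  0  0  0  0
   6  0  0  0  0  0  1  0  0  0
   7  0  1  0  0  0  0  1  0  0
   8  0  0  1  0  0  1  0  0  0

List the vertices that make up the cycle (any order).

1, 2, 4, 7, 8

DFS with gray/black marking from 2:
2 gray
  7 gray
    6 gray
      5 gray
      5 black
    6 black
    1 gray
      4 gray
        0 gray
          3 gray
          3 black
        0 black
        4→5: 5 black — skip
        8 gray
          8→2: 2 is gray → back edge
Back edge closes the cycle 2 → 7 → 1 → 4 → 8 → 2; its vertices are {1, 2, 4, 7, 8}.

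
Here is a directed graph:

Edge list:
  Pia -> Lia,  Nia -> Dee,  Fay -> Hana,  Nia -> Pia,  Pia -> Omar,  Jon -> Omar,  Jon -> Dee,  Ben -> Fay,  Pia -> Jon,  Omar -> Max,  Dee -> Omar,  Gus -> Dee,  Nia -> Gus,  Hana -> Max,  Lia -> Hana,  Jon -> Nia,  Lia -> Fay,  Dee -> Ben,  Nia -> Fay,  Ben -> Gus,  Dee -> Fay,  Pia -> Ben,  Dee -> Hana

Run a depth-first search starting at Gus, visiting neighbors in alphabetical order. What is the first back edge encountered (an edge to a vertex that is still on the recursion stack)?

Ben→Gus

DFS from Gus (visiting neighbors in alphabetical order); mark gray on enter, black on exit:
Gus gray
  Dee gray
    Ben gray
      Fay gray
        Hana gray
          Max gray
          Max black
        Hana black
      Fay black
      Ben→Gus: Gus is gray → back edge
First back edge: Ben → Gus.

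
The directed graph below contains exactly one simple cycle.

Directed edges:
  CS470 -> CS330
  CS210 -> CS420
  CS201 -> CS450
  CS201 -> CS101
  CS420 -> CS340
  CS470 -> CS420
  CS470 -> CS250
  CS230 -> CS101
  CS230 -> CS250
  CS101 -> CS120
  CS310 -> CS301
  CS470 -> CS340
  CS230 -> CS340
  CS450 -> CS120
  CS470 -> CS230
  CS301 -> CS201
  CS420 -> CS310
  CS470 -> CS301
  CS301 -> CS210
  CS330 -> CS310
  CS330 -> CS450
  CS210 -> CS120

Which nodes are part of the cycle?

DFS with gray/black marking from CS301:
CS301 gray
  CS210 gray
    CS120 gray
    CS120 black
    CS420 gray
      CS310 gray
        CS310→CS301: CS301 is gray → back edge
Back edge closes the cycle CS301 → CS210 → CS420 → CS310 → CS301; its vertices are {CS210, CS301, CS310, CS420}.

CS210, CS301, CS310, CS420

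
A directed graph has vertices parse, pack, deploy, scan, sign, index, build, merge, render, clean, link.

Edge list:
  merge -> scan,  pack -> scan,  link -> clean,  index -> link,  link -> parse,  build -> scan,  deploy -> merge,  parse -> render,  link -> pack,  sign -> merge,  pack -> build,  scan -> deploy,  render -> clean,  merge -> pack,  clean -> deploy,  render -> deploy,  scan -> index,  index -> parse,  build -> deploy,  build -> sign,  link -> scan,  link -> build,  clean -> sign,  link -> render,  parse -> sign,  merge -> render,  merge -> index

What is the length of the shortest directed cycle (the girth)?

For each vertex v, BFS finds the shortest path from v back to v.
The shortest such closed walk is merge → render → deploy → merge, length 3.

3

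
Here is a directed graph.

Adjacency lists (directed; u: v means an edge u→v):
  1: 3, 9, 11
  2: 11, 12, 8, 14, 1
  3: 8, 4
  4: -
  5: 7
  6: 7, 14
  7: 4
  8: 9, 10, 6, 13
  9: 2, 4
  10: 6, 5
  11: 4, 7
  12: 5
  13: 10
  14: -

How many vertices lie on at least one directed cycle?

A vertex is on a directed cycle iff it belongs to a strongly connected component of size ≥ 2 (or has a self-loop).
The vertices on cycles are {1, 2, 3, 8, 9} — 5 in total.

5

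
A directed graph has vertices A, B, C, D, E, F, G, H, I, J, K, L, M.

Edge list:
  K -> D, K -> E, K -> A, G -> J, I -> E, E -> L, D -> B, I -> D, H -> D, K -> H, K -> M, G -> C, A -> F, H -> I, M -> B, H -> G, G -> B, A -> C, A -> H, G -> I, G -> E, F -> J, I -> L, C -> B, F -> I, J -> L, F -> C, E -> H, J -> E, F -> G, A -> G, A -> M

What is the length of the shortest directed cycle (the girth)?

For each vertex v, BFS finds the shortest path from v back to v.
The shortest such closed walk is H → G → E → H, length 3.

3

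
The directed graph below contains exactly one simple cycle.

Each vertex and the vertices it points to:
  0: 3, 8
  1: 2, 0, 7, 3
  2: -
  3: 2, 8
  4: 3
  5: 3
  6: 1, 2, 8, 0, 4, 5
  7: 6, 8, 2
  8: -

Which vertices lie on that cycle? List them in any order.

DFS with gray/black marking from 6:
6 gray
  1 gray
    2 gray
    2 black
    0 gray
      3 gray
        3→2: 2 black — skip
        8 gray
        8 black
      3 black
      0→8: 8 black — skip
    0 black
    7 gray
      7→6: 6 is gray → back edge
Back edge closes the cycle 6 → 1 → 7 → 6; its vertices are {1, 6, 7}.

1, 6, 7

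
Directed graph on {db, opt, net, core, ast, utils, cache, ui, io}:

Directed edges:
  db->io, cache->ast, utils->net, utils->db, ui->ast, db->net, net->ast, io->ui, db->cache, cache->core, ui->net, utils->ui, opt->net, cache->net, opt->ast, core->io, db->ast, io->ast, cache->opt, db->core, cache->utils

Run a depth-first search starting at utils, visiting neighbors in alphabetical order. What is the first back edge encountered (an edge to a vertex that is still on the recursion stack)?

DFS from utils (visiting neighbors in alphabetical order); mark gray on enter, black on exit:
utils gray
  db gray
    ast gray
    ast black
    cache gray
      cache→ast: ast black — skip
      core gray
        io gray
          io→ast: ast black — skip
          ui gray
            ui→ast: ast black — skip
            net gray
              net→ast: ast black — skip
            net black
          ui black
        io black
      core black
      cache→net: net black — skip
      opt gray
        opt→ast: ast black — skip
        opt→net: net black — skip
      opt black
      cache→utils: utils is gray → back edge
First back edge: cache → utils.

cache->utils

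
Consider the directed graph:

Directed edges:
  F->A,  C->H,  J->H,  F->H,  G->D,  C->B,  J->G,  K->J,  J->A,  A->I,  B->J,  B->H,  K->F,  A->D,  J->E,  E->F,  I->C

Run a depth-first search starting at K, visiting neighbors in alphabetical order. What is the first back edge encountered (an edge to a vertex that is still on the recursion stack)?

J->A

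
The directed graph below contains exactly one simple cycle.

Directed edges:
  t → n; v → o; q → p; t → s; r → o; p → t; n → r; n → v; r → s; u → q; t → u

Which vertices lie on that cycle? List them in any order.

p, q, t, u

DFS with gray/black marking from t:
t gray
  n gray
    v gray
      o gray
      o black
    v black
    r gray
      r→o: o black — skip
      s gray
      s black
    r black
  n black
  t→s: s black — skip
  u gray
    q gray
      p gray
        p→t: t is gray → back edge
Back edge closes the cycle t → u → q → p → t; its vertices are {p, q, t, u}.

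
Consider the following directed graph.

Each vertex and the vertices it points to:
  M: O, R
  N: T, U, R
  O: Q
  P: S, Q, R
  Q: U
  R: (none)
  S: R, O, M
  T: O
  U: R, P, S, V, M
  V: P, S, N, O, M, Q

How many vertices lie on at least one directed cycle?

A vertex is on a directed cycle iff it belongs to a strongly connected component of size ≥ 2 (or has a self-loop).
The vertices on cycles are {M, N, O, P, Q, S, T, U, V} — 9 in total.

9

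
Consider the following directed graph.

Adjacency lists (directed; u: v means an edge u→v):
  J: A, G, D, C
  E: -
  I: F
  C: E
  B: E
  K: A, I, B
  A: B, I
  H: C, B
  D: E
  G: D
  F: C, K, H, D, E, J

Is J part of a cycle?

J is on a cycle iff J can reach itself via ≥1 edge.
J → A → I → F → J — yes.

Yes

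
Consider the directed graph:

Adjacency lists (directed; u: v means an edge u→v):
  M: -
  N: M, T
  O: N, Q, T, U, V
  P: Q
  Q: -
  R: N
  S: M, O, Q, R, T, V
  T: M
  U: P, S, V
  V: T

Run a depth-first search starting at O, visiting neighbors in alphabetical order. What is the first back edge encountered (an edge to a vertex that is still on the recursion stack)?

S->O

DFS from O (visiting neighbors in alphabetical order); mark gray on enter, black on exit:
O gray
  N gray
    M gray
    M black
    T gray
      T→M: M black — skip
    T black
  N black
  Q gray
  Q black
  O→T: T black — skip
  U gray
    P gray
      P→Q: Q black — skip
    P black
    S gray
      S→M: M black — skip
      S→O: O is gray → back edge
First back edge: S → O.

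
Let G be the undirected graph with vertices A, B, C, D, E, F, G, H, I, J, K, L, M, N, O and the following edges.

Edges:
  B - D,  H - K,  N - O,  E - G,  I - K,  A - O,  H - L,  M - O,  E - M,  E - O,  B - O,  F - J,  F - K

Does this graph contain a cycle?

Yes

DFS, tracking each vertex's parent; an edge to a visited non-parent vertex closes a cycle.
Start from L:
visit L (parent –)
  visit H (parent L)
    visit K (parent H)
      visit F (parent K)
        F–K: parent, skip
        visit J (parent F)
          J–F: parent, skip
      visit I (parent K)
        I–K: parent, skip
      K–H: parent, skip
    H–L: parent, skip
visit A (parent –)
  visit O (parent A)
    visit M (parent O)
      visit E (parent M)
        visit G (parent E)
          G–E: parent, skip
        E–M: parent, skip
        E–O: O visited and ≠ parent → cycle
Cycle: O – M – E – O.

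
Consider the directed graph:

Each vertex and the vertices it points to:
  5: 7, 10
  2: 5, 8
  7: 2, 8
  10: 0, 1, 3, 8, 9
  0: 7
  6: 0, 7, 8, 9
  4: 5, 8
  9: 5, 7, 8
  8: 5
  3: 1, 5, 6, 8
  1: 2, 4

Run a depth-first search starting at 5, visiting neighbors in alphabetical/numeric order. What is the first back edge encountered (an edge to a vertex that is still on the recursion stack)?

2->5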